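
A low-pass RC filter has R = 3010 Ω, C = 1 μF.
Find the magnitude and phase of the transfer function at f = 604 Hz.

Step 1 — Angular frequency: ω = 2π·604 = 3795 rad/s.
Step 2 — Transfer function: H(jω) = 1/(1 + jωRC).
Step 3 — Denominator: 1 + jωRC = 1 + j·3795·3010·1e-06 = 1 + j11.42.
Step 4 — H = 0.007605 - j0.08688.
Step 5 — Magnitude: |H| = 0.08721 (-21.2 dB); phase: φ = -85.0°.

|H| = 0.08721 (-21.2 dB), φ = -85.0°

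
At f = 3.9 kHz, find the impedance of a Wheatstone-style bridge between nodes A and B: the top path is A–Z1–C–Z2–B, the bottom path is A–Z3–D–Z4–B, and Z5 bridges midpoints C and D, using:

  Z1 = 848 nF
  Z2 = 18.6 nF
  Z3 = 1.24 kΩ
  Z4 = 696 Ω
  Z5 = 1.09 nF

Step 1 — Angular frequency: ω = 2π·f = 2π·3900 = 2.45e+04 rad/s.
Step 2 — Component impedances:
  Z1: Z = 1/(jωC) = -j/(ω·C) = 0 - j48.12 Ω
  Z2: Z = 1/(jωC) = -j/(ω·C) = 0 - j2194 Ω
  Z3: Z = R = 1240 Ω
  Z4: Z = R = 696 Ω
  Z5: Z = 1/(jωC) = -j/(ω·C) = 0 - j3.744e+04 Ω
Step 3 — Bridge requires nodal analysis (the Z5 bridge couples midpoints C and D, so the two paths cannot be reduced to a simple series/parallel combination). Setting node B to ground and injecting 1 A at node A, the 3-node admittance system at A, C, D solves to V_A = Z_AB = 1088 - j960.3 Ω = 1451∠-41.4° Ω.

Z = 1088 - j960.3 Ω = 1451∠-41.4° Ω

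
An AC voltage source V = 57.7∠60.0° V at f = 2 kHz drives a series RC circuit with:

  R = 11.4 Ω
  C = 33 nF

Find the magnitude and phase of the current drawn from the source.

Step 1 — Angular frequency: ω = 2π·f = 2π·2000 = 1.257e+04 rad/s.
Step 2 — Component impedances:
  R: Z = R = 11.4 Ω
  C: Z = 1/(jωC) = -j/(ω·C) = 0 - j2411 Ω
Step 3 — Series combination: Z_total = R + C = 11.4 - j2411 Ω = 2411∠-89.7° Ω.
Step 4 — Source phasor: V = 57.7∠60.0° V = 28.85 + j49.97 V.
Step 5 — Ohm's law: I = V / Z_total = (28.85 + j49.97) / (11.4 - j2411) = -0.02066 + j0.01206 A.
Step 6 — Convert to polar: |I| = 0.02393 A, ∠I = 149.7°.

I = 0.02393∠149.7° A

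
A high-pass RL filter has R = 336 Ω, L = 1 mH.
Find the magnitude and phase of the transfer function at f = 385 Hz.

Step 1 — Angular frequency: ω = 2π·385 = 2419 rad/s.
Step 2 — Transfer function: H(jω) = jωL/(R + jωL).
Step 3 — Numerator jωL = j·2.419; denominator R + jωL = 336 + j2.419.
Step 4 — H = 5.183e-05 + j0.007199.
Step 5 — Magnitude: |H| = 0.007199 (-42.9 dB); phase: φ = 89.6°.

|H| = 0.007199 (-42.9 dB), φ = 89.6°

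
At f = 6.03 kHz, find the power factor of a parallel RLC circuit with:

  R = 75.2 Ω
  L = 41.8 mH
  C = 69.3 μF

Step 1 — Angular frequency: ω = 2π·f = 2π·6030 = 3.789e+04 rad/s.
Step 2 — Component impedances:
  R: Z = R = 75.2 Ω
  L: Z = jωL = j·3.789e+04·0.0418 = 0 + j1584 Ω
  C: Z = 1/(jωC) = -j/(ω·C) = 0 - j0.3809 Ω
Step 3 — Parallel combination: 1/Z_total = 1/R + 1/L + 1/C; Z_total = 0.00193 - j0.3809 Ω = 0.381∠-89.7° Ω.
Step 4 — Power factor: PF = cos(φ) = Re(Z)/|Z| = 0.00193/0.381 = 0.005066.
Step 5 — Type: Im(Z) = -0.3809 ⇒ leading (phase φ = -89.7°).

PF = 0.005066 (leading, φ = -89.7°)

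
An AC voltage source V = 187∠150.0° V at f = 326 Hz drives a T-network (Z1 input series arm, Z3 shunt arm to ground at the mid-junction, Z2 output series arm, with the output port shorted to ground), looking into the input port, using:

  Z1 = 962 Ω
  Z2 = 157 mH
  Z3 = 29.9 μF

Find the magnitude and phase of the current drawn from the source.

Step 1 — Angular frequency: ω = 2π·f = 2π·326 = 2048 rad/s.
Step 2 — Component impedances:
  Z1: Z = R = 962 Ω
  Z2: Z = jωL = j·2048·0.157 = 0 + j321.6 Ω
  Z3: Z = 1/(jωC) = -j/(ω·C) = 0 - j16.33 Ω
Step 3 — With the output port shorted to ground, the output series arm Z2 runs from the junction to ground; the shunt arm Z3 also runs from the junction to ground. They appear in parallel: Z3 || Z2 = 0 - j17.2 Ω.
Step 4 — Series with input arm Z1: Z_in = Z1 + (Z3 || Z2) = 962 - j17.2 Ω = 962.2∠-1.0° Ω.
Step 5 — Source phasor: V = 187∠150.0° V = -161.9 + j93.5 V.
Step 6 — Ohm's law: I = V / Z_total = (-161.9 + j93.5) / (962 - j17.2) = -0.17 + j0.09415 A.
Step 7 — Convert to polar: |I| = 0.1944 A, ∠I = 151.0°.

I = 0.1944∠151.0° A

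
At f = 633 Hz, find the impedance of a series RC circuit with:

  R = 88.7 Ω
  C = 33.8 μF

Step 1 — Angular frequency: ω = 2π·f = 2π·633 = 3977 rad/s.
Step 2 — Component impedances:
  R: Z = R = 88.7 Ω
  C: Z = 1/(jωC) = -j/(ω·C) = 0 - j7.439 Ω
Step 3 — Series combination: Z_total = R + C = 88.7 - j7.439 Ω = 89.01∠-4.8° Ω.

Z = 88.7 - j7.439 Ω = 89.01∠-4.8° Ω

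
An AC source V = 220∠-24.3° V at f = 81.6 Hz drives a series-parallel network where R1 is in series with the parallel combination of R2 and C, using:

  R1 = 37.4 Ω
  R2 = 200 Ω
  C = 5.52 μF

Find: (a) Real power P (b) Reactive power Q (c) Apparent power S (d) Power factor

Step 1 — Angular frequency: ω = 2π·f = 2π·81.6 = 512.7 rad/s.
Step 2 — Component impedances:
  R1: Z = R = 37.4 Ω
  R2: Z = R = 200 Ω
  C: Z = 1/(jωC) = -j/(ω·C) = 0 - j353.3 Ω
Step 3 — Parallel branch: R2 || C = 1/(1/R2 + 1/C) = 151.5 - j85.74 Ω.
Step 4 — Series with R1: Z_total = R1 + (R2 || C) = 188.9 - j85.74 Ω = 207.4∠-24.4° Ω.
Step 5 — Source phasor: V = 220∠-24.3° V = 200.5 - j90.53 V.
Step 6 — Current: I = V / Z = 1.061 + j0.002137 A = 1.061∠0.1° A.
Step 7 — Complex power: S = V·I* = 212.5 - j96.45 VA.
Step 8 — Real power: P = Re(S) = 212.5 W.
Step 9 — Reactive power: Q = Im(S) = -96.45 VAR.
Step 10 — Apparent power: |S| = 233.3 VA.
Step 11 — Power factor: PF = P/|S| = 0.9106 (leading).

(a) P = 212.5 W  (b) Q = -96.45 VAR  (c) S = 233.3 VA  (d) PF = 0.9106 (leading)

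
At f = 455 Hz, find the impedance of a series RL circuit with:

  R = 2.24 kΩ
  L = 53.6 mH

Step 1 — Angular frequency: ω = 2π·f = 2π·455 = 2859 rad/s.
Step 2 — Component impedances:
  R: Z = R = 2240 Ω
  L: Z = jωL = j·2859·0.0536 = 0 + j153.2 Ω
Step 3 — Series combination: Z_total = R + L = 2240 + j153.2 Ω = 2245∠3.9° Ω.

Z = 2240 + j153.2 Ω = 2245∠3.9° Ω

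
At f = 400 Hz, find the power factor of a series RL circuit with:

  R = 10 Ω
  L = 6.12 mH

Step 1 — Angular frequency: ω = 2π·f = 2π·400 = 2513 rad/s.
Step 2 — Component impedances:
  R: Z = R = 10 Ω
  L: Z = jωL = j·2513·0.00612 = 0 + j15.38 Ω
Step 3 — Series combination: Z_total = R + L = 10 + j15.38 Ω = 18.35∠57.0° Ω.
Step 4 — Power factor: PF = cos(φ) = Re(Z)/|Z| = 10/18.346 = 0.5451.
Step 5 — Type: Im(Z) = 15.38 ⇒ lagging (phase φ = 57.0°).

PF = 0.5451 (lagging, φ = 57.0°)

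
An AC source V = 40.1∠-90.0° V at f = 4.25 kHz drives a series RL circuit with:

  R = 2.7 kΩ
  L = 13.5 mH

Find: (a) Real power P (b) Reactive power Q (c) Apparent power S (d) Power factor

Step 1 — Angular frequency: ω = 2π·f = 2π·4250 = 2.67e+04 rad/s.
Step 2 — Component impedances:
  R: Z = R = 2700 Ω
  L: Z = jωL = j·2.67e+04·0.0135 = 0 + j360.5 Ω
Step 3 — Series combination: Z_total = R + L = 2700 + j360.5 Ω = 2724∠7.6° Ω.
Step 4 — Source phasor: V = 40.1∠-90.0° V = 0 - j40.1 V.
Step 5 — Current: I = V / Z = -0.001948 - j0.01459 A = 0.01472∠-97.6° A.
Step 6 — Complex power: S = V·I* = 0.5851 + j0.07812 VA.
Step 7 — Real power: P = Re(S) = 0.5851 W.
Step 8 — Reactive power: Q = Im(S) = 0.07812 VAR.
Step 9 — Apparent power: |S| = 0.5903 VA.
Step 10 — Power factor: PF = P/|S| = 0.9912 (lagging).

(a) P = 0.5851 W  (b) Q = 0.07812 VAR  (c) S = 0.5903 VA  (d) PF = 0.9912 (lagging)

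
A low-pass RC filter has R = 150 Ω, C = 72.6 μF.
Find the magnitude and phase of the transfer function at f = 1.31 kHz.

Step 1 — Angular frequency: ω = 2π·1310 = 8231 rad/s.
Step 2 — Transfer function: H(jω) = 1/(1 + jωRC).
Step 3 — Denominator: 1 + jωRC = 1 + j·8231·150·7.26e-05 = 1 + j89.64.
Step 4 — H = 0.0001244 - j0.01115.
Step 5 — Magnitude: |H| = 0.01116 (-39.1 dB); phase: φ = -89.4°.

|H| = 0.01116 (-39.1 dB), φ = -89.4°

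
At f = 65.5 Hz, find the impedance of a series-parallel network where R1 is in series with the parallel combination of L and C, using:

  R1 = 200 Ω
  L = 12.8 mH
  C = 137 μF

Step 1 — Angular frequency: ω = 2π·f = 2π·65.5 = 411.5 rad/s.
Step 2 — Component impedances:
  R1: Z = R = 200 Ω
  L: Z = jωL = j·411.5·0.0128 = 0 + j5.268 Ω
  C: Z = 1/(jωC) = -j/(ω·C) = 0 - j17.74 Ω
Step 3 — Parallel branch: L || C = 1/(1/L + 1/C) = 0 + j7.493 Ω.
Step 4 — Series with R1: Z_total = R1 + (L || C) = 200 + j7.493 Ω = 200.1∠2.1° Ω.

Z = 200 + j7.493 Ω = 200.1∠2.1° Ω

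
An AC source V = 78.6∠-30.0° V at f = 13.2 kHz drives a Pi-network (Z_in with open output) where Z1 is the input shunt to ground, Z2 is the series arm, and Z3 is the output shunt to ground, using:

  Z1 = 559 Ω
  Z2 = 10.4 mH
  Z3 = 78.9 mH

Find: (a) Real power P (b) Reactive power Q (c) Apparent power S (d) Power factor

Step 1 — Angular frequency: ω = 2π·f = 2π·1.32e+04 = 8.294e+04 rad/s.
Step 2 — Component impedances:
  Z1: Z = R = 559 Ω
  Z2: Z = jωL = j·8.294e+04·0.0104 = 0 + j862.6 Ω
  Z3: Z = jωL = j·8.294e+04·0.0789 = 0 + j6544 Ω
Step 3 — With open output, the series arm Z2 and the output shunt Z3 appear in series to ground: Z2 + Z3 = 0 + j7406 Ω.
Step 4 — Parallel with input shunt Z1: Z_in = Z1 || (Z2 + Z3) = 555.8 + j41.95 Ω = 557.4∠4.3° Ω.
Step 5 — Source phasor: V = 78.6∠-30.0° V = 68.07 - j39.3 V.
Step 6 — Current: I = V / Z = 0.1165 - j0.07949 A = 0.141∠-34.3° A.
Step 7 — Complex power: S = V·I* = 11.05 + j0.8341 VA.
Step 8 — Real power: P = Re(S) = 11.05 W.
Step 9 — Reactive power: Q = Im(S) = 0.8341 VAR.
Step 10 — Apparent power: |S| = 11.08 VA.
Step 11 — Power factor: PF = P/|S| = 0.9972 (lagging).

(a) P = 11.05 W  (b) Q = 0.8341 VAR  (c) S = 11.08 VA  (d) PF = 0.9972 (lagging)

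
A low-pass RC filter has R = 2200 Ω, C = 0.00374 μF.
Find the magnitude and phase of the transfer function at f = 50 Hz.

Step 1 — Angular frequency: ω = 2π·50 = 314.2 rad/s.
Step 2 — Transfer function: H(jω) = 1/(1 + jωRC).
Step 3 — Denominator: 1 + jωRC = 1 + j·314.2·2200·3.74e-09 = 1 + j0.002585.
Step 4 — H = 1 - j0.002585.
Step 5 — Magnitude: |H| = 1 (-0.0 dB); phase: φ = -0.1°.

|H| = 1 (-0.0 dB), φ = -0.1°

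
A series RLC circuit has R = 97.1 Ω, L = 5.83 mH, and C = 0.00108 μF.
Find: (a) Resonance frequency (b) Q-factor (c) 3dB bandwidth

Step 1 — Resonance condition Im(Z)=0 gives ω₀ = 1/√(LC).
Step 2 — ω₀ = 1/√(0.00583·1.08e-09) = 3.985e+05 rad/s.
Step 3 — f₀ = ω₀/(2π) = 6.343e+04 Hz.
Step 4 — Series Q: Q = ω₀L/R = 3.985e+05·0.00583/97.1 = 23.93.
Step 5 — 3dB bandwidth: Δω = ω₀/Q = 1.666e+04 rad/s; BW = Δω/(2π) = 2651 Hz.

(a) f₀ = 6.343e+04 Hz  (b) Q = 23.93  (c) BW = 2651 Hz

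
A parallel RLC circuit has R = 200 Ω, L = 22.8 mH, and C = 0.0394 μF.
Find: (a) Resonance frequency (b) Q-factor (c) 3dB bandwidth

Step 1 — Resonance: ω₀ = 1/√(LC) = 1/√(0.0228·3.94e-08) = 3.336e+04 rad/s.
Step 2 — f₀ = ω₀/(2π) = 5310 Hz.
Step 3 — Parallel Q: Q = R/(ω₀L) = 200/(3.336e+04·0.0228) = 0.2629.
Step 4 — Bandwidth: Δω = ω₀/Q = 1.269e+05 rad/s; BW = Δω/(2π) = 2.02e+04 Hz.

(a) f₀ = 5310 Hz  (b) Q = 0.2629  (c) BW = 2.02e+04 Hz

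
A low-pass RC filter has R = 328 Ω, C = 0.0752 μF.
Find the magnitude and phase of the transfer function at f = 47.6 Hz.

Step 1 — Angular frequency: ω = 2π·47.6 = 299.1 rad/s.
Step 2 — Transfer function: H(jω) = 1/(1 + jωRC).
Step 3 — Denominator: 1 + jωRC = 1 + j·299.1·328·7.52e-08 = 1 + j0.007377.
Step 4 — H = 0.9999 - j0.007377.
Step 5 — Magnitude: |H| = 1 (-0.0 dB); phase: φ = -0.4°.

|H| = 1 (-0.0 dB), φ = -0.4°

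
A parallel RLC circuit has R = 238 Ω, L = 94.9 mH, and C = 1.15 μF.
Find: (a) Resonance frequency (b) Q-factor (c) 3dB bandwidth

Step 1 — Resonance: ω₀ = 1/√(LC) = 1/√(0.0949·1.15e-06) = 3027 rad/s.
Step 2 — f₀ = ω₀/(2π) = 481.8 Hz.
Step 3 — Parallel Q: Q = R/(ω₀L) = 238/(3027·0.0949) = 0.8285.
Step 4 — Bandwidth: Δω = ω₀/Q = 3654 rad/s; BW = Δω/(2π) = 581.5 Hz.

(a) f₀ = 481.8 Hz  (b) Q = 0.8285  (c) BW = 581.5 Hz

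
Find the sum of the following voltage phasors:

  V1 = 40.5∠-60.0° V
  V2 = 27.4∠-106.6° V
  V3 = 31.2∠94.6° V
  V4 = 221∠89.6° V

Step 1 — Convert each phasor to rectangular form:
  V1 = 40.5·(cos(-60.0°) + j·sin(-60.0°)) = 20.25 - j35.07 V
  V2 = 27.4·(cos(-106.6°) + j·sin(-106.6°)) = -7.828 - j26.26 V
  V3 = 31.2·(cos(94.6°) + j·sin(94.6°)) = -2.502 + j31.1 V
  V4 = 221·(cos(89.6°) + j·sin(89.6°)) = 1.543 + j221 V
Step 2 — Sum components: V_total = 11.46 + j190.8 V.
Step 3 — Convert to polar: |V_total| = 191.1 V, ∠V_total = 86.6°.

V_total = 191.1∠86.6° V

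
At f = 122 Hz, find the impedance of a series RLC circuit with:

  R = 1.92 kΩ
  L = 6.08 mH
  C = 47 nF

Step 1 — Angular frequency: ω = 2π·f = 2π·122 = 766.5 rad/s.
Step 2 — Component impedances:
  R: Z = R = 1920 Ω
  L: Z = jωL = j·766.5·0.00608 = 0 + j4.661 Ω
  C: Z = 1/(jωC) = -j/(ω·C) = 0 - j2.776e+04 Ω
Step 3 — Series combination: Z_total = R + L + C = 1920 - j2.775e+04 Ω = 2.782e+04∠-86.0° Ω.

Z = 1920 - j2.775e+04 Ω = 2.782e+04∠-86.0° Ω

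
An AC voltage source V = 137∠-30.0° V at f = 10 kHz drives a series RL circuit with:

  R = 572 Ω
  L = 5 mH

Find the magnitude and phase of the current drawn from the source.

Step 1 — Angular frequency: ω = 2π·f = 2π·1e+04 = 6.283e+04 rad/s.
Step 2 — Component impedances:
  R: Z = R = 572 Ω
  L: Z = jωL = j·6.283e+04·0.005 = 0 + j314.2 Ω
Step 3 — Series combination: Z_total = R + L = 572 + j314.2 Ω = 652.6∠28.8° Ω.
Step 4 — Source phasor: V = 137∠-30.0° V = 118.6 - j68.5 V.
Step 5 — Ohm's law: I = V / Z_total = (118.6 - j68.5) / (572 + j314.2) = 0.1088 - j0.1795 A.
Step 6 — Convert to polar: |I| = 0.2099 A, ∠I = -58.8°.

I = 0.2099∠-58.8° A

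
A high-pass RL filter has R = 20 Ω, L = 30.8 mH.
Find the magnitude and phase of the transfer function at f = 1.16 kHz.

Step 1 — Angular frequency: ω = 2π·1160 = 7288 rad/s.
Step 2 — Transfer function: H(jω) = jωL/(R + jωL).
Step 3 — Numerator jωL = j·224.5; denominator R + jωL = 20 + j224.5.
Step 4 — H = 0.9921 + j0.08839.
Step 5 — Magnitude: |H| = 0.9961 (-0.0 dB); phase: φ = 5.1°.

|H| = 0.9961 (-0.0 dB), φ = 5.1°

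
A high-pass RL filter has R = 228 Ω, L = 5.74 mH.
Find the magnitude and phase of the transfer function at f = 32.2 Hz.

Step 1 — Angular frequency: ω = 2π·32.2 = 202.3 rad/s.
Step 2 — Transfer function: H(jω) = jωL/(R + jωL).
Step 3 — Numerator jωL = j·1.161; denominator R + jωL = 228 + j1.161.
Step 4 — H = 2.594e-05 + j0.005093.
Step 5 — Magnitude: |H| = 0.005093 (-45.9 dB); phase: φ = 89.7°.

|H| = 0.005093 (-45.9 dB), φ = 89.7°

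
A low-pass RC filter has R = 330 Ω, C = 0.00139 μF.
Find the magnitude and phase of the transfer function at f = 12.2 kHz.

Step 1 — Angular frequency: ω = 2π·1.22e+04 = 7.665e+04 rad/s.
Step 2 — Transfer function: H(jω) = 1/(1 + jωRC).
Step 3 — Denominator: 1 + jωRC = 1 + j·7.665e+04·330·1.39e-09 = 1 + j0.03516.
Step 4 — H = 0.9988 - j0.03512.
Step 5 — Magnitude: |H| = 0.9994 (-0.0 dB); phase: φ = -2.0°.

|H| = 0.9994 (-0.0 dB), φ = -2.0°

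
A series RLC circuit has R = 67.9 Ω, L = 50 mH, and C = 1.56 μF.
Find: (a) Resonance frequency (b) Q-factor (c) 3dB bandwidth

Step 1 — Resonance condition Im(Z)=0 gives ω₀ = 1/√(LC).
Step 2 — ω₀ = 1/√(0.05·1.56e-06) = 3581 rad/s.
Step 3 — f₀ = ω₀/(2π) = 569.9 Hz.
Step 4 — Series Q: Q = ω₀L/R = 3581·0.05/67.9 = 2.637.
Step 5 — 3dB bandwidth: Δω = ω₀/Q = 1358 rad/s; BW = Δω/(2π) = 216.1 Hz.

(a) f₀ = 569.9 Hz  (b) Q = 2.637  (c) BW = 216.1 Hz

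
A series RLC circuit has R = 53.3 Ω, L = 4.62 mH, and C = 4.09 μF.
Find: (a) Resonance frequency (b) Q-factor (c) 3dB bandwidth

Step 1 — Resonance condition Im(Z)=0 gives ω₀ = 1/√(LC).
Step 2 — ω₀ = 1/√(0.00462·4.09e-06) = 7275 rad/s.
Step 3 — f₀ = ω₀/(2π) = 1158 Hz.
Step 4 — Series Q: Q = ω₀L/R = 7275·0.00462/53.3 = 0.6306.
Step 5 — 3dB bandwidth: Δω = ω₀/Q = 1.154e+04 rad/s; BW = Δω/(2π) = 1836 Hz.

(a) f₀ = 1158 Hz  (b) Q = 0.6306  (c) BW = 1836 Hz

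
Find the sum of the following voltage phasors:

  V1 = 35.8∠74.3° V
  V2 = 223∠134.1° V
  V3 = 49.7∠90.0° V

Step 1 — Convert each phasor to rectangular form:
  V1 = 35.8·(cos(74.3°) + j·sin(74.3°)) = 9.687 + j34.46 V
  V2 = 223·(cos(134.1°) + j·sin(134.1°)) = -155.2 + j160.1 V
  V3 = 49.7·(cos(90.0°) + j·sin(90.0°)) = 0 + j49.7 V
Step 2 — Sum components: V_total = -145.5 + j244.3 V.
Step 3 — Convert to polar: |V_total| = 284.4 V, ∠V_total = 120.8°.

V_total = 284.4∠120.8° V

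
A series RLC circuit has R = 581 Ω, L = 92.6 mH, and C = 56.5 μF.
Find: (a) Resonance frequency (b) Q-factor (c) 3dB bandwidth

Step 1 — Resonance: ω₀ = 1/√(LC) = 1/√(0.0926·5.65e-05) = 437.2 rad/s.
Step 2 — f₀ = ω₀/(2π) = 69.58 Hz.
Step 3 — Series Q: Q = ω₀L/R = 437.2·0.0926/581 = 0.06968.
Step 4 — Bandwidth: Δω = ω₀/Q = 6274 rad/s; BW = Δω/(2π) = 998.6 Hz.

(a) f₀ = 69.58 Hz  (b) Q = 0.06968  (c) BW = 998.6 Hz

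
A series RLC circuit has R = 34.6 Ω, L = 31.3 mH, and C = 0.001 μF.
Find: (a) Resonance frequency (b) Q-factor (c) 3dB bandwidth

Step 1 — Resonance: ω₀ = 1/√(LC) = 1/√(0.0313·1e-09) = 1.787e+05 rad/s.
Step 2 — f₀ = ω₀/(2π) = 2.845e+04 Hz.
Step 3 — Series Q: Q = ω₀L/R = 1.787e+05·0.0313/34.6 = 161.7.
Step 4 — Bandwidth: Δω = ω₀/Q = 1105 rad/s; BW = Δω/(2π) = 175.9 Hz.

(a) f₀ = 2.845e+04 Hz  (b) Q = 161.7  (c) BW = 175.9 Hz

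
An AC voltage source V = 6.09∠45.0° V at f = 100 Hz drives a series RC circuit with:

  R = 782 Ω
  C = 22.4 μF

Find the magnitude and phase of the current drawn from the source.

Step 1 — Angular frequency: ω = 2π·f = 2π·100 = 628.3 rad/s.
Step 2 — Component impedances:
  R: Z = R = 782 Ω
  C: Z = 1/(jωC) = -j/(ω·C) = 0 - j71.05 Ω
Step 3 — Series combination: Z_total = R + C = 782 - j71.05 Ω = 785.2∠-5.2° Ω.
Step 4 — Source phasor: V = 6.09∠45.0° V = 4.306 + j4.306 V.
Step 5 — Ohm's law: I = V / Z_total = (4.306 + j4.306) / (782 - j71.05) = 0.004965 + j0.005958 A.
Step 6 — Convert to polar: |I| = 0.007756 A, ∠I = 50.2°.

I = 0.007756∠50.2° A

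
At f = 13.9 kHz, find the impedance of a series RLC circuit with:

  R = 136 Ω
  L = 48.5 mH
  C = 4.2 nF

Step 1 — Angular frequency: ω = 2π·f = 2π·1.39e+04 = 8.734e+04 rad/s.
Step 2 — Component impedances:
  R: Z = R = 136 Ω
  L: Z = jωL = j·8.734e+04·0.0485 = 0 + j4236 Ω
  C: Z = 1/(jωC) = -j/(ω·C) = 0 - j2726 Ω
Step 3 — Series combination: Z_total = R + L + C = 136 + j1510 Ω = 1516∠84.9° Ω.

Z = 136 + j1510 Ω = 1516∠84.9° Ω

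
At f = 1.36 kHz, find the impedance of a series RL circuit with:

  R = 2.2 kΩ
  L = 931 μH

Step 1 — Angular frequency: ω = 2π·f = 2π·1360 = 8545 rad/s.
Step 2 — Component impedances:
  R: Z = R = 2200 Ω
  L: Z = jωL = j·8545·0.000931 = 0 + j7.956 Ω
Step 3 — Series combination: Z_total = R + L = 2200 + j7.956 Ω = 2200∠0.2° Ω.

Z = 2200 + j7.956 Ω = 2200∠0.2° Ω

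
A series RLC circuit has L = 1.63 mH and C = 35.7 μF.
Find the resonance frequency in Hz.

Step 1 — Resonance condition Im(Z)=0 gives ω₀ = 1/√(LC).
Step 2 — ω₀ = 1/√(0.00163·3.57e-05) = 4145 rad/s.
Step 3 — f₀ = ω₀/(2π) = 659.8 Hz.

f₀ = 659.8 Hz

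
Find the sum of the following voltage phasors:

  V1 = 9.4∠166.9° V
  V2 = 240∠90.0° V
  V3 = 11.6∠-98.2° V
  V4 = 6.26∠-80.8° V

Step 1 — Convert each phasor to rectangular form:
  V1 = 9.4·(cos(166.9°) + j·sin(166.9°)) = -9.155 + j2.131 V
  V2 = 240·(cos(90.0°) + j·sin(90.0°)) = 0 + j240 V
  V3 = 11.6·(cos(-98.2°) + j·sin(-98.2°)) = -1.654 - j11.48 V
  V4 = 6.26·(cos(-80.8°) + j·sin(-80.8°)) = 1.001 - j6.179 V
Step 2 — Sum components: V_total = -9.809 + j224.5 V.
Step 3 — Convert to polar: |V_total| = 224.7 V, ∠V_total = 92.5°.

V_total = 224.7∠92.5° V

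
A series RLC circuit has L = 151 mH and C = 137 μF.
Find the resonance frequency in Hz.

Step 1 — Resonance condition Im(Z)=0 gives ω₀ = 1/√(LC).
Step 2 — ω₀ = 1/√(0.151·0.000137) = 219.9 rad/s.
Step 3 — f₀ = ω₀/(2π) = 34.99 Hz.

f₀ = 34.99 Hz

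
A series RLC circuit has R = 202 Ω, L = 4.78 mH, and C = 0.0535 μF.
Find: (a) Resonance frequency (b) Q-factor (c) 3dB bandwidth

Step 1 — Resonance: ω₀ = 1/√(LC) = 1/√(0.00478·5.35e-08) = 6.253e+04 rad/s.
Step 2 — f₀ = ω₀/(2π) = 9952 Hz.
Step 3 — Series Q: Q = ω₀L/R = 6.253e+04·0.00478/202 = 1.48.
Step 4 — Bandwidth: Δω = ω₀/Q = 4.226e+04 rad/s; BW = Δω/(2π) = 6726 Hz.

(a) f₀ = 9952 Hz  (b) Q = 1.48  (c) BW = 6726 Hz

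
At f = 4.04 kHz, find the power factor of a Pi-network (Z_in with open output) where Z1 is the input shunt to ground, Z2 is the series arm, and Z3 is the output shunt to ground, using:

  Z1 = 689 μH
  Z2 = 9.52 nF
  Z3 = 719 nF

Step 1 — Angular frequency: ω = 2π·f = 2π·4040 = 2.538e+04 rad/s.
Step 2 — Component impedances:
  Z1: Z = jωL = j·2.538e+04·0.000689 = 0 + j17.49 Ω
  Z2: Z = 1/(jωC) = -j/(ω·C) = 0 - j4138 Ω
  Z3: Z = 1/(jωC) = -j/(ω·C) = 0 - j54.79 Ω
Step 3 — With open output, the series arm Z2 and the output shunt Z3 appear in series to ground: Z2 + Z3 = 0 - j4193 Ω.
Step 4 — Parallel with input shunt Z1: Z_in = Z1 || (Z2 + Z3) = 0 + j17.56 Ω = 17.56∠90.0° Ω.
Step 5 — Power factor: PF = cos(φ) = Re(Z)/|Z| = -0/17.56 = -0.
Step 6 — Type: Im(Z) = 17.56 ⇒ lagging (phase φ = 90.0°).

PF = -0 (lagging, φ = 90.0°)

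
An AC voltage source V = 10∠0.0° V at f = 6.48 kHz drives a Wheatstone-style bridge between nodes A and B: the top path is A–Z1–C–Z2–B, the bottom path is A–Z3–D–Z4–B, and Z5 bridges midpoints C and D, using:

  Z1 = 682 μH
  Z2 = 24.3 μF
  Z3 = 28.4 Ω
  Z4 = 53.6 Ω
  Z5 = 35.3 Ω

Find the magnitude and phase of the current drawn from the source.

Step 1 — Angular frequency: ω = 2π·f = 2π·6480 = 4.072e+04 rad/s.
Step 2 — Component impedances:
  Z1: Z = jωL = j·4.072e+04·0.000682 = 0 + j27.77 Ω
  Z2: Z = 1/(jωC) = -j/(ω·C) = 0 - j1.011 Ω
  Z3: Z = R = 28.4 Ω
  Z4: Z = R = 53.6 Ω
  Z5: Z = R = 35.3 Ω
Step 3 — Bridge requires nodal analysis (the Z5 bridge couples midpoints C and D, so the two paths cannot be reduced to a simple series/parallel combination). Setting node B to ground and injecting 1 A at node A, the 3-node admittance system at A, C, D solves to V_A = Z_AB = 11.53 + j20.35 Ω = 23.39∠60.5° Ω.
Step 4 — Source phasor: V = 10∠0.0° V = 10 V.
Step 5 — Ohm's law: I = V / Z_total = (10) / (11.53 + j20.35) = 0.2107 - j0.372 A.
Step 6 — Convert to polar: |I| = 0.4275 A, ∠I = -60.5°.

I = 0.4275∠-60.5° A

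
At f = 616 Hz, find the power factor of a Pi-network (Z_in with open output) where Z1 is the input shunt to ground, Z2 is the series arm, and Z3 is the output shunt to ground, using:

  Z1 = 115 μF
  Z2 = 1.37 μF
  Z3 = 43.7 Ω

Step 1 — Angular frequency: ω = 2π·f = 2π·616 = 3870 rad/s.
Step 2 — Component impedances:
  Z1: Z = 1/(jωC) = -j/(ω·C) = 0 - j2.247 Ω
  Z2: Z = 1/(jωC) = -j/(ω·C) = 0 - j188.6 Ω
  Z3: Z = R = 43.7 Ω
Step 3 — With open output, the series arm Z2 and the output shunt Z3 appear in series to ground: Z2 + Z3 = 43.7 - j188.6 Ω.
Step 4 — Parallel with input shunt Z1: Z_in = Z1 || (Z2 + Z3) = 0.005755 - j2.222 Ω = 2.222∠-89.9° Ω.
Step 5 — Power factor: PF = cos(φ) = Re(Z)/|Z| = 0.00575499/2.22156 = 0.002591.
Step 6 — Type: Im(Z) = -2.222 ⇒ leading (phase φ = -89.9°).

PF = 0.002591 (leading, φ = -89.9°)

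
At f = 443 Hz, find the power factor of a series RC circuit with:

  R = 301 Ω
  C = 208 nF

Step 1 — Angular frequency: ω = 2π·f = 2π·443 = 2783 rad/s.
Step 2 — Component impedances:
  R: Z = R = 301 Ω
  C: Z = 1/(jωC) = -j/(ω·C) = 0 - j1727 Ω
Step 3 — Series combination: Z_total = R + C = 301 - j1727 Ω = 1753∠-80.1° Ω.
Step 4 — Power factor: PF = cos(φ) = Re(Z)/|Z| = 301/1753 = 0.1717.
Step 5 — Type: Im(Z) = -1727 ⇒ leading (phase φ = -80.1°).

PF = 0.1717 (leading, φ = -80.1°)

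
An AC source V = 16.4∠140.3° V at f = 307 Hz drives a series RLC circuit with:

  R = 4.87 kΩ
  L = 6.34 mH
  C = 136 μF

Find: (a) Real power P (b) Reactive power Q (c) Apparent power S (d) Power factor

Step 1 — Angular frequency: ω = 2π·f = 2π·307 = 1929 rad/s.
Step 2 — Component impedances:
  R: Z = R = 4870 Ω
  L: Z = jωL = j·1929·0.00634 = 0 + j12.23 Ω
  C: Z = 1/(jωC) = -j/(ω·C) = 0 - j3.812 Ω
Step 3 — Series combination: Z_total = R + L + C = 4870 + j8.418 Ω = 4870∠0.1° Ω.
Step 4 — Source phasor: V = 16.4∠140.3° V = -12.62 + j10.48 V.
Step 5 — Current: I = V / Z = -0.002587 + j0.002156 A = 0.003368∠140.2° A.
Step 6 — Complex power: S = V·I* = 0.05523 + j9.546e-05 VA.
Step 7 — Real power: P = Re(S) = 0.05523 W.
Step 8 — Reactive power: Q = Im(S) = 9.546e-05 VAR.
Step 9 — Apparent power: |S| = 0.05523 VA.
Step 10 — Power factor: PF = P/|S| = 1 (lagging).

(a) P = 0.05523 W  (b) Q = 9.546e-05 VAR  (c) S = 0.05523 VA  (d) PF = 1 (lagging)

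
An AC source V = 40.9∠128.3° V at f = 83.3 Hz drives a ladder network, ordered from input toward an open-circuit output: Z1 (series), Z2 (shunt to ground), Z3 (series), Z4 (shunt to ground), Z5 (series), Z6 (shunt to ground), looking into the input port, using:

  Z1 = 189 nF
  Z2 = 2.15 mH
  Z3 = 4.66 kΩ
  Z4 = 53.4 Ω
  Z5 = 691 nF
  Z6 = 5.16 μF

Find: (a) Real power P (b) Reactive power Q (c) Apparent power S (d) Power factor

Step 1 — Angular frequency: ω = 2π·f = 2π·83.3 = 523.4 rad/s.
Step 2 — Component impedances:
  Z1: Z = 1/(jωC) = -j/(ω·C) = 0 - j1.011e+04 Ω
  Z2: Z = jωL = j·523.4·0.00215 = 0 + j1.125 Ω
  Z3: Z = R = 4660 Ω
  Z4: Z = R = 53.4 Ω
  Z5: Z = 1/(jωC) = -j/(ω·C) = 0 - j2765 Ω
  Z6: Z = 1/(jωC) = -j/(ω·C) = 0 - j370.3 Ω
Step 3 — Ladder network (open output): work backward from the far end, alternating series and parallel combinations. Z_in = 0.0002687 - j1.011e+04 Ω = 1.011e+04∠-90.0° Ω.
Step 4 — Source phasor: V = 40.9∠128.3° V = -25.35 + j32.1 V.
Step 5 — Current: I = V / Z = -0.003175 - j0.002508 A = 0.004046∠-141.7° A.
Step 6 — Complex power: S = V·I* = 4.399e-09 - j0.1655 VA.
Step 7 — Real power: P = Re(S) = 4.399e-09 W.
Step 8 — Reactive power: Q = Im(S) = -0.1655 VAR.
Step 9 — Apparent power: |S| = 0.1655 VA.
Step 10 — Power factor: PF = P/|S| = 2.658e-08 (leading).

(a) P = 4.399e-09 W  (b) Q = -0.1655 VAR  (c) S = 0.1655 VA  (d) PF = 2.658e-08 (leading)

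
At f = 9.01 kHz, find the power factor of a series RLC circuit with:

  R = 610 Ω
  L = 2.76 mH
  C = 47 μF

Step 1 — Angular frequency: ω = 2π·f = 2π·9010 = 5.661e+04 rad/s.
Step 2 — Component impedances:
  R: Z = R = 610 Ω
  L: Z = jωL = j·5.661e+04·0.00276 = 0 + j156.2 Ω
  C: Z = 1/(jωC) = -j/(ω·C) = 0 - j0.3758 Ω
Step 3 — Series combination: Z_total = R + L + C = 610 + j155.9 Ω = 629.6∠14.3° Ω.
Step 4 — Power factor: PF = cos(φ) = Re(Z)/|Z| = 610/629.6 = 0.9689.
Step 5 — Type: Im(Z) = 155.9 ⇒ lagging (phase φ = 14.3°).

PF = 0.9689 (lagging, φ = 14.3°)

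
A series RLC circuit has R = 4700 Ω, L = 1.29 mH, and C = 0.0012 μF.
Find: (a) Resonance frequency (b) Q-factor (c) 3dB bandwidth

Step 1 — Resonance condition Im(Z)=0 gives ω₀ = 1/√(LC).
Step 2 — ω₀ = 1/√(0.00129·1.2e-09) = 8.037e+05 rad/s.
Step 3 — f₀ = ω₀/(2π) = 1.279e+05 Hz.
Step 4 — Series Q: Q = ω₀L/R = 8.037e+05·0.00129/4700 = 0.2206.
Step 5 — 3dB bandwidth: Δω = ω₀/Q = 3.643e+06 rad/s; BW = Δω/(2π) = 5.799e+05 Hz.

(a) f₀ = 1.279e+05 Hz  (b) Q = 0.2206  (c) BW = 5.799e+05 Hz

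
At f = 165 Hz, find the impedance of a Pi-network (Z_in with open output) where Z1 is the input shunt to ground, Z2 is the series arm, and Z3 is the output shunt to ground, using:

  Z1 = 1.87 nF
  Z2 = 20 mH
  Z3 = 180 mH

Step 1 — Angular frequency: ω = 2π·f = 2π·165 = 1037 rad/s.
Step 2 — Component impedances:
  Z1: Z = 1/(jωC) = -j/(ω·C) = 0 - j5.158e+05 Ω
  Z2: Z = jωL = j·1037·0.02 = 0 + j20.73 Ω
  Z3: Z = jωL = j·1037·0.18 = 0 + j186.6 Ω
Step 3 — With open output, the series arm Z2 and the output shunt Z3 appear in series to ground: Z2 + Z3 = 0 + j207.3 Ω.
Step 4 — Parallel with input shunt Z1: Z_in = Z1 || (Z2 + Z3) = 0 + j207.4 Ω = 207.4∠90.0° Ω.

Z = 0 + j207.4 Ω = 207.4∠90.0° Ω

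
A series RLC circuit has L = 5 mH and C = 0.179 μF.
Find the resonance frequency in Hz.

Step 1 — Resonance condition Im(Z)=0 gives ω₀ = 1/√(LC).
Step 2 — ω₀ = 1/√(0.005·1.79e-07) = 3.343e+04 rad/s.
Step 3 — f₀ = ω₀/(2π) = 5320 Hz.

f₀ = 5320 Hz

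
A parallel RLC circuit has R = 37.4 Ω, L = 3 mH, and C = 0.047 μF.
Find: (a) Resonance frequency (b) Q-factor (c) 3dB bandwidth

Step 1 — Resonance: ω₀ = 1/√(LC) = 1/√(0.003·4.7e-08) = 8.422e+04 rad/s.
Step 2 — f₀ = ω₀/(2π) = 1.34e+04 Hz.
Step 3 — Parallel Q: Q = R/(ω₀L) = 37.4/(8.422e+04·0.003) = 0.148.
Step 4 — Bandwidth: Δω = ω₀/Q = 5.689e+05 rad/s; BW = Δω/(2π) = 9.054e+04 Hz.

(a) f₀ = 1.34e+04 Hz  (b) Q = 0.148  (c) BW = 9.054e+04 Hz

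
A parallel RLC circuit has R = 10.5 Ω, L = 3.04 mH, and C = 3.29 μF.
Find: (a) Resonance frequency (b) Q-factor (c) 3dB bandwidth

Step 1 — Resonance: ω₀ = 1/√(LC) = 1/√(0.00304·3.29e-06) = 9999 rad/s.
Step 2 — f₀ = ω₀/(2π) = 1591 Hz.
Step 3 — Parallel Q: Q = R/(ω₀L) = 10.5/(9999·0.00304) = 0.3454.
Step 4 — Bandwidth: Δω = ω₀/Q = 2.895e+04 rad/s; BW = Δω/(2π) = 4607 Hz.

(a) f₀ = 1591 Hz  (b) Q = 0.3454  (c) BW = 4607 Hz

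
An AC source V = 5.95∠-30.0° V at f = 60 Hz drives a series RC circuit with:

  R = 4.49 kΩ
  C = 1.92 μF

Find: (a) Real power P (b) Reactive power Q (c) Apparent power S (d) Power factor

Step 1 — Angular frequency: ω = 2π·f = 2π·60 = 377 rad/s.
Step 2 — Component impedances:
  R: Z = R = 4490 Ω
  C: Z = 1/(jωC) = -j/(ω·C) = 0 - j1382 Ω
Step 3 — Series combination: Z_total = R + C = 4490 - j1382 Ω = 4698∠-17.1° Ω.
Step 4 — Source phasor: V = 5.95∠-30.0° V = 5.153 - j2.975 V.
Step 5 — Current: I = V / Z = 0.001235 - j0.0002827 A = 0.001267∠-12.9° A.
Step 6 — Complex power: S = V·I* = 0.007203 - j0.002216 VA.
Step 7 — Real power: P = Re(S) = 0.007203 W.
Step 8 — Reactive power: Q = Im(S) = -0.002216 VAR.
Step 9 — Apparent power: |S| = 0.007536 VA.
Step 10 — Power factor: PF = P/|S| = 0.9558 (leading).

(a) P = 0.007203 W  (b) Q = -0.002216 VAR  (c) S = 0.007536 VA  (d) PF = 0.9558 (leading)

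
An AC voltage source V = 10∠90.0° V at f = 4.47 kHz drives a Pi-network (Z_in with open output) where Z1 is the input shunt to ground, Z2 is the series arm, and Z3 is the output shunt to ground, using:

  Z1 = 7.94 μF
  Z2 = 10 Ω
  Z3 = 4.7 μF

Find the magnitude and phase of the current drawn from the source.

Step 1 — Angular frequency: ω = 2π·f = 2π·4470 = 2.809e+04 rad/s.
Step 2 — Component impedances:
  Z1: Z = 1/(jωC) = -j/(ω·C) = 0 - j4.484 Ω
  Z2: Z = R = 10 Ω
  Z3: Z = 1/(jωC) = -j/(ω·C) = 0 - j7.576 Ω
Step 3 — With open output, the series arm Z2 and the output shunt Z3 appear in series to ground: Z2 + Z3 = 10 - j7.576 Ω.
Step 4 — Parallel with input shunt Z1: Z_in = Z1 || (Z2 + Z3) = 0.8193 - j3.496 Ω = 3.591∠-76.8° Ω.
Step 5 — Source phasor: V = 10∠90.0° V = 0 + j10 V.
Step 6 — Ohm's law: I = V / Z_total = (0 + j10) / (0.8193 - j3.496) = -2.711 + j0.6354 A.
Step 7 — Convert to polar: |I| = 2.785 A, ∠I = 166.8°.

I = 2.785∠166.8° A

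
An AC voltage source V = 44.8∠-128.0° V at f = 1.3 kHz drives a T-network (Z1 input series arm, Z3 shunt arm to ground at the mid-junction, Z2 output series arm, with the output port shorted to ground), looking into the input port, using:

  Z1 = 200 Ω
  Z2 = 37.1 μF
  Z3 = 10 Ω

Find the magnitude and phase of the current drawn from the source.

Step 1 — Angular frequency: ω = 2π·f = 2π·1300 = 8168 rad/s.
Step 2 — Component impedances:
  Z1: Z = R = 200 Ω
  Z2: Z = 1/(jωC) = -j/(ω·C) = 0 - j3.3 Ω
  Z3: Z = R = 10 Ω
Step 3 — With the output port shorted to ground, the output series arm Z2 runs from the junction to ground; the shunt arm Z3 also runs from the junction to ground. They appear in parallel: Z3 || Z2 = 0.982 - j2.976 Ω.
Step 4 — Series with input arm Z1: Z_in = Z1 + (Z3 || Z2) = 201 - j2.976 Ω = 201∠-0.8° Ω.
Step 5 — Source phasor: V = 44.8∠-128.0° V = -27.58 - j35.3 V.
Step 6 — Ohm's law: I = V / Z_total = (-27.58 - j35.3) / (201 - j2.976) = -0.1346 - j0.1776 A.
Step 7 — Convert to polar: |I| = 0.2229 A, ∠I = -127.2°.

I = 0.2229∠-127.2° A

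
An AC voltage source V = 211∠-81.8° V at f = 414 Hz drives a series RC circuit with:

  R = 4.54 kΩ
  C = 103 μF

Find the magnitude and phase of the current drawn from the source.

Step 1 — Angular frequency: ω = 2π·f = 2π·414 = 2601 rad/s.
Step 2 — Component impedances:
  R: Z = R = 4540 Ω
  C: Z = 1/(jωC) = -j/(ω·C) = 0 - j3.732 Ω
Step 3 — Series combination: Z_total = R + C = 4540 - j3.732 Ω = 4540∠-0.0° Ω.
Step 4 — Source phasor: V = 211∠-81.8° V = 30.09 - j208.8 V.
Step 5 — Ohm's law: I = V / Z_total = (30.09 - j208.8) / (4540 - j3.732) = 0.006667 - j0.046 A.
Step 6 — Convert to polar: |I| = 0.04648 A, ∠I = -81.8°.

I = 0.04648∠-81.8° A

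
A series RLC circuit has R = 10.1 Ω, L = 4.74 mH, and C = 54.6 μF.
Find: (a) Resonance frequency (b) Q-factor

Step 1 — Resonance condition Im(Z)=0 gives ω₀ = 1/√(LC).
Step 2 — ω₀ = 1/√(0.00474·5.46e-05) = 1966 rad/s.
Step 3 — f₀ = ω₀/(2π) = 312.8 Hz.
Step 4 — Series Q: Q = ω₀L/R = 1966·0.00474/10.1 = 0.9225.

(a) f₀ = 312.8 Hz  (b) Q = 0.9225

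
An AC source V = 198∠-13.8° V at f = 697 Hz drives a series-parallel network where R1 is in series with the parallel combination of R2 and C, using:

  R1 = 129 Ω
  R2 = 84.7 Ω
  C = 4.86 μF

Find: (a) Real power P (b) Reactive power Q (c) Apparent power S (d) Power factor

Step 1 — Angular frequency: ω = 2π·f = 2π·697 = 4379 rad/s.
Step 2 — Component impedances:
  R1: Z = R = 129 Ω
  R2: Z = R = 84.7 Ω
  C: Z = 1/(jωC) = -j/(ω·C) = 0 - j46.98 Ω
Step 3 — Parallel branch: R2 || C = 1/(1/R2 + 1/C) = 19.93 - j35.93 Ω.
Step 4 — Series with R1: Z_total = R1 + (R2 || C) = 148.9 - j35.93 Ω = 153.2∠-13.6° Ω.
Step 5 — Source phasor: V = 198∠-13.8° V = 192.3 - j47.23 V.
Step 6 — Current: I = V / Z = 1.292 - j0.005342 A = 1.292∠-0.2° A.
Step 7 — Complex power: S = V·I* = 248.8 - j60.01 VA.
Step 8 — Real power: P = Re(S) = 248.8 W.
Step 9 — Reactive power: Q = Im(S) = -60.01 VAR.
Step 10 — Apparent power: |S| = 255.9 VA.
Step 11 — Power factor: PF = P/|S| = 0.9721 (leading).

(a) P = 248.8 W  (b) Q = -60.01 VAR  (c) S = 255.9 VA  (d) PF = 0.9721 (leading)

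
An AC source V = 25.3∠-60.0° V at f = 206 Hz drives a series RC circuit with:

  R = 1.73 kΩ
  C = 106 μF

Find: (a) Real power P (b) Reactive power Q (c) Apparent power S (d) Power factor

Step 1 — Angular frequency: ω = 2π·f = 2π·206 = 1294 rad/s.
Step 2 — Component impedances:
  R: Z = R = 1730 Ω
  C: Z = 1/(jωC) = -j/(ω·C) = 0 - j7.289 Ω
Step 3 — Series combination: Z_total = R + C = 1730 - j7.289 Ω = 1730∠-0.2° Ω.
Step 4 — Source phasor: V = 25.3∠-60.0° V = 12.65 - j21.91 V.
Step 5 — Current: I = V / Z = 0.007365 - j0.01263 A = 0.01462∠-59.8° A.
Step 6 — Complex power: S = V·I* = 0.37 - j0.001559 VA.
Step 7 — Real power: P = Re(S) = 0.37 W.
Step 8 — Reactive power: Q = Im(S) = -0.001559 VAR.
Step 9 — Apparent power: |S| = 0.37 VA.
Step 10 — Power factor: PF = P/|S| = 1 (leading).

(a) P = 0.37 W  (b) Q = -0.001559 VAR  (c) S = 0.37 VA  (d) PF = 1 (leading)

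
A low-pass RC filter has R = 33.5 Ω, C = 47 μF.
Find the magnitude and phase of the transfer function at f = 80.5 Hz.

Step 1 — Angular frequency: ω = 2π·80.5 = 505.8 rad/s.
Step 2 — Transfer function: H(jω) = 1/(1 + jωRC).
Step 3 — Denominator: 1 + jωRC = 1 + j·505.8·33.5·4.7e-05 = 1 + j0.7964.
Step 4 — H = 0.6119 - j0.4873.
Step 5 — Magnitude: |H| = 0.7822 (-2.1 dB); phase: φ = -38.5°.

|H| = 0.7822 (-2.1 dB), φ = -38.5°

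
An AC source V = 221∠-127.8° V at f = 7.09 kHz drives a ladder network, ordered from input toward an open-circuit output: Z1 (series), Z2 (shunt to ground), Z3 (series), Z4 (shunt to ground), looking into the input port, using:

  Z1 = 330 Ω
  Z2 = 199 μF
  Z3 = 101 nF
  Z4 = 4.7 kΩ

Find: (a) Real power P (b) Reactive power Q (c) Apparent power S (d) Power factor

Step 1 — Angular frequency: ω = 2π·f = 2π·7090 = 4.455e+04 rad/s.
Step 2 — Component impedances:
  Z1: Z = R = 330 Ω
  Z2: Z = 1/(jωC) = -j/(ω·C) = 0 - j0.1128 Ω
  Z3: Z = 1/(jωC) = -j/(ω·C) = 0 - j222.3 Ω
  Z4: Z = R = 4700 Ω
Step 3 — Ladder network (open output): work backward from the far end, alternating series and parallel combinations. Z_in = 330 - j0.1128 Ω = 330∠-0.0° Ω.
Step 4 — Source phasor: V = 221∠-127.8° V = -135.5 - j174.6 V.
Step 5 — Current: I = V / Z = -0.4103 - j0.5293 A = 0.6697∠-127.8° A.
Step 6 — Complex power: S = V·I* = 148 - j0.05059 VA.
Step 7 — Real power: P = Re(S) = 148 W.
Step 8 — Reactive power: Q = Im(S) = -0.05059 VAR.
Step 9 — Apparent power: |S| = 148 VA.
Step 10 — Power factor: PF = P/|S| = 1 (leading).

(a) P = 148 W  (b) Q = -0.05059 VAR  (c) S = 148 VA  (d) PF = 1 (leading)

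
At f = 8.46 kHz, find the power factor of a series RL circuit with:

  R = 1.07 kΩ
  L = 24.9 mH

Step 1 — Angular frequency: ω = 2π·f = 2π·8460 = 5.316e+04 rad/s.
Step 2 — Component impedances:
  R: Z = R = 1070 Ω
  L: Z = jωL = j·5.316e+04·0.0249 = 0 + j1324 Ω
Step 3 — Series combination: Z_total = R + L = 1070 + j1324 Ω = 1702∠51.0° Ω.
Step 4 — Power factor: PF = cos(φ) = Re(Z)/|Z| = 1070/1702 = 0.6287.
Step 5 — Type: Im(Z) = 1324 ⇒ lagging (phase φ = 51.0°).

PF = 0.6287 (lagging, φ = 51.0°)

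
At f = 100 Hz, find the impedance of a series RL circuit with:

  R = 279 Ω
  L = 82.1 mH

Step 1 — Angular frequency: ω = 2π·f = 2π·100 = 628.3 rad/s.
Step 2 — Component impedances:
  R: Z = R = 279 Ω
  L: Z = jωL = j·628.3·0.0821 = 0 + j51.58 Ω
Step 3 — Series combination: Z_total = R + L = 279 + j51.58 Ω = 283.7∠10.5° Ω.

Z = 279 + j51.58 Ω = 283.7∠10.5° Ω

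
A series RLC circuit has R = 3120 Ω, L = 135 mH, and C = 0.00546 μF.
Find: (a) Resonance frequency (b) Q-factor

Step 1 — Resonance condition Im(Z)=0 gives ω₀ = 1/√(LC).
Step 2 — ω₀ = 1/√(0.135·5.46e-09) = 3.683e+04 rad/s.
Step 3 — f₀ = ω₀/(2π) = 5862 Hz.
Step 4 — Series Q: Q = ω₀L/R = 3.683e+04·0.135/3120 = 1.594.

(a) f₀ = 5862 Hz  (b) Q = 1.594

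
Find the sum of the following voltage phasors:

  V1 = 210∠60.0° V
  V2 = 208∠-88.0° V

Step 1 — Convert each phasor to rectangular form:
  V1 = 210·(cos(60.0°) + j·sin(60.0°)) = 105 + j181.9 V
  V2 = 208·(cos(-88.0°) + j·sin(-88.0°)) = 7.259 - j207.9 V
Step 2 — Sum components: V_total = 112.3 - j26.01 V.
Step 3 — Convert to polar: |V_total| = 115.2 V, ∠V_total = -13.0°.

V_total = 115.2∠-13.0° V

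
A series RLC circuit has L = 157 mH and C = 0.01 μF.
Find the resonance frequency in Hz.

Step 1 — Resonance condition Im(Z)=0 gives ω₀ = 1/√(LC).
Step 2 — ω₀ = 1/√(0.157·1e-08) = 2.524e+04 rad/s.
Step 3 — f₀ = ω₀/(2π) = 4017 Hz.

f₀ = 4017 Hz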